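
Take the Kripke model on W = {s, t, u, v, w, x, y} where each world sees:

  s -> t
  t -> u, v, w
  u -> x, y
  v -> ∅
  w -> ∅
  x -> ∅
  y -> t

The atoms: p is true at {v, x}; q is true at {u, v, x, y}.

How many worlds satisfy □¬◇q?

4

s: successors {t}; ¬◇q there: t:F. ✗
t: successors {u, v, w}; ¬◇q there: u:F, v:T, w:T. ✗
u: successors {x, y}; ¬◇q there: x:T, y:T. ✓
v: no successors, so □¬◇q holds vacuously. ✓
w: no successors, so □¬◇q holds vacuously. ✓
x: no successors, so □¬◇q holds vacuously. ✓
y: successors {t}; ¬◇q there: t:F. ✗
Satisfying worlds: {u, v, w, x}.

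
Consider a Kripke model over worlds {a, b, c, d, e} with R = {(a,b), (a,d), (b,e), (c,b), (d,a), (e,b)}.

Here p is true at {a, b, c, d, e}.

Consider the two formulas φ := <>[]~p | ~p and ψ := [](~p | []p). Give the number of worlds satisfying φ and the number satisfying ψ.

0 and 5

For <>[]~p | ~p:
a: <>[]~p is F, ~p is F. ✗
b: <>[]~p is F, ~p is F. ✗
c: <>[]~p is F, ~p is F. ✗
d: <>[]~p is F, ~p is F. ✗
e: <>[]~p is F, ~p is F. ✗
— 0 worlds.
For [](~p | []p):
a: successors {b, d}; ~p | []p there: b:T, d:T. ✓
b: successors {e}; ~p | []p there: e:T. ✓
c: successors {b}; ~p | []p there: b:T. ✓
d: successors {a}; ~p | []p there: a:T. ✓
e: successors {b}; ~p | []p there: b:T. ✓
— 5 worlds.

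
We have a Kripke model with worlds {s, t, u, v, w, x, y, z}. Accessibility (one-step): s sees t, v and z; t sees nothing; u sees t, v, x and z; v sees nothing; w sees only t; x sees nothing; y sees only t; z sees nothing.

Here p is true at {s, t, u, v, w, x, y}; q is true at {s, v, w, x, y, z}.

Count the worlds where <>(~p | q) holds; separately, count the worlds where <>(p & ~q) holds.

2 and 4

For <>(~p | q):
s: successors {t, v, z}; ~p | q there: t:F, v:T, z:T. ✓
t: no successors, so <>(~p | q) fails. ✗
u: successors {t, v, x, z}; ~p | q there: t:F, v:T, x:T, z:T. ✓
v: no successors, so <>(~p | q) fails. ✗
w: successors {t}; ~p | q there: t:F. ✗
x: no successors, so <>(~p | q) fails. ✗
y: successors {t}; ~p | q there: t:F. ✗
z: no successors, so <>(~p | q) fails. ✗
— 2 worlds.
For <>(p & ~q):
s: successors {t, v, z}; p & ~q there: t:T, v:F, z:F. ✓
t: no successors, so <>(p & ~q) fails. ✗
u: successors {t, v, x, z}; p & ~q there: t:T, v:F, x:F, z:F. ✓
v: no successors, so <>(p & ~q) fails. ✗
w: successors {t}; p & ~q there: t:T. ✓
x: no successors, so <>(p & ~q) fails. ✗
y: successors {t}; p & ~q there: t:T. ✓
z: no successors, so <>(p & ~q) fails. ✗
— 4 worlds.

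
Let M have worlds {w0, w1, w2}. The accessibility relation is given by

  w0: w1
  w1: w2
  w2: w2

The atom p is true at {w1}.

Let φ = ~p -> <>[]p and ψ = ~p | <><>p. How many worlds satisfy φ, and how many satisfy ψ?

1 and 2

For ~p -> <>[]p:
w0: ~p is T, <>[]p is F. ✗
w1: ~p is F, <>[]p is F. ✓
w2: ~p is T, <>[]p is F. ✗
— 1 world.
For ~p | <><>p:
w0: ~p is T, <><>p is F. ✓
w1: ~p is F, <><>p is F. ✗
w2: ~p is T, <><>p is F. ✓
— 2 worlds.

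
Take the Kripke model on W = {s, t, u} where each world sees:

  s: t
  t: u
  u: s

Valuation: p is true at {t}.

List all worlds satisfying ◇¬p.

s: successors {t}; ¬p there: t:F. ✗
t: successors {u}; ¬p there: u:T. ✓
u: successors {s}; ¬p there: s:T. ✓

{t, u}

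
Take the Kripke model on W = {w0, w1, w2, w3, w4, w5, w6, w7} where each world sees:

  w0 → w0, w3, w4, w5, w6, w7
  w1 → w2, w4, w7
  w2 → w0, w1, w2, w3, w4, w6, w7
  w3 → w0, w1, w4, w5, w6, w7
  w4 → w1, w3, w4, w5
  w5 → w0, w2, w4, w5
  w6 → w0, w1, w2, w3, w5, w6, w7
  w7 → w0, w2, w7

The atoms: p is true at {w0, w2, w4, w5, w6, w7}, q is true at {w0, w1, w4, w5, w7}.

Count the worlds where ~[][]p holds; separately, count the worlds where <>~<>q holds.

8 and 0

For ~[][]p:
w0: [][]p is F. ✓
w1: [][]p is F. ✓
w2: [][]p is F. ✓
w3: [][]p is F. ✓
w4: [][]p is F. ✓
w5: [][]p is F. ✓
w6: [][]p is F. ✓
w7: [][]p is F. ✓
— 8 worlds.
For <>~<>q:
w0: successors {w0, w3, w4, w5, w6, w7}; ~<>q there: w0:F, w3:F, w4:F, w5:F, w6:F, w7:F. ✗
w1: successors {w2, w4, w7}; ~<>q there: w2:F, w4:F, w7:F. ✗
w2: successors {w0, w1, w2, w3, w4, w6, w7}; ~<>q there: w0:F, w1:F, w2:F, w3:F, w4:F, w6:F, w7:F. ✗
w3: successors {w0, w1, w4, w5, w6, w7}; ~<>q there: w0:F, w1:F, w4:F, w5:F, w6:F, w7:F. ✗
w4: successors {w1, w3, w4, w5}; ~<>q there: w1:F, w3:F, w4:F, w5:F. ✗
w5: successors {w0, w2, w4, w5}; ~<>q there: w0:F, w2:F, w4:F, w5:F. ✗
w6: successors {w0, w1, w2, w3, w5, w6, w7}; ~<>q there: w0:F, w1:F, w2:F, w3:F, w5:F, w6:F, w7:F. ✗
w7: successors {w0, w2, w7}; ~<>q there: w0:F, w2:F, w7:F. ✗
— 0 worlds.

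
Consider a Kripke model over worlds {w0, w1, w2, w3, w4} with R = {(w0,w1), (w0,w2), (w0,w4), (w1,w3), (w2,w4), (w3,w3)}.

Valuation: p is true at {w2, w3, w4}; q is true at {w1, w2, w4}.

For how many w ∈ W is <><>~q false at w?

w0: successors {w1, w2, w4}; <>~q there: w1:T, w2:F, w4:F. ✓
w1: successors {w3}; <>~q there: w3:T. ✓
w2: successors {w4}; <>~q there: w4:F. ✗
w3: successors {w3}; <>~q there: w3:T. ✓
w4: no successors, so <><>~q fails. ✗
Satisfying worlds: {w0, w1, w3}.
So <><>~q fails at the other 2 worlds.

2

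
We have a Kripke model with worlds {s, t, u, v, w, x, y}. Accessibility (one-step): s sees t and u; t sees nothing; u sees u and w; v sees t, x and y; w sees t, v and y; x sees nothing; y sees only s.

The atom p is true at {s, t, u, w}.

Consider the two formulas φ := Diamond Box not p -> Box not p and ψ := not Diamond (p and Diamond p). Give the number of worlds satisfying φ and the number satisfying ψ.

For Diamond Box not p -> Box not p:
s: Diamond Box not p is T, Box not p is F. ✗
t: Diamond Box not p is F, Box not p is T. ✓
u: Diamond Box not p is F, Box not p is F. ✓
v: Diamond Box not p is T, Box not p is F. ✗
w: Diamond Box not p is T, Box not p is F. ✗
x: Diamond Box not p is F, Box not p is T. ✓
y: Diamond Box not p is F, Box not p is F. ✓
— 4 worlds.
For not Diamond (p and Diamond p):
s: Diamond (p and Diamond p) is T. ✗
t: Diamond (p and Diamond p) is F. ✓
u: Diamond (p and Diamond p) is T. ✗
v: Diamond (p and Diamond p) is F. ✓
w: Diamond (p and Diamond p) is F. ✓
x: Diamond (p and Diamond p) is F. ✓
y: Diamond (p and Diamond p) is T. ✗
— 4 worlds.

4 and 4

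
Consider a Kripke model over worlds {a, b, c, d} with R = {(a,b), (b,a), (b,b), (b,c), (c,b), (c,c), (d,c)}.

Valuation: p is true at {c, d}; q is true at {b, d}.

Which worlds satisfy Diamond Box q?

a: successors {b}; Box q there: b:F. ✗
b: successors {a, b, c}; Box q there: a:T, b:F, c:F. ✓
c: successors {b, c}; Box q there: b:F, c:F. ✗
d: successors {c}; Box q there: c:F. ✗

{b}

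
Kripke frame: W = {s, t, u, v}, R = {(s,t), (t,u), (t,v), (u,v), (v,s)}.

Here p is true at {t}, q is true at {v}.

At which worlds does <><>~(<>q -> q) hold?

{s, v}

s: successors {t}; <>~(<>q -> q) there: t:T. ✓
t: successors {u, v}; <>~(<>q -> q) there: u:F, v:F. ✗
u: successors {v}; <>~(<>q -> q) there: v:F. ✗
v: successors {s}; <>~(<>q -> q) there: s:T. ✓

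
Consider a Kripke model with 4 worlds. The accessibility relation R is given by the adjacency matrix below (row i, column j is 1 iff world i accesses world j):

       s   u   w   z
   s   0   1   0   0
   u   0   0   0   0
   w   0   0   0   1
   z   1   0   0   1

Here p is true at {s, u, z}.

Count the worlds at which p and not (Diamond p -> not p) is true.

2

s: p is T, not (Diamond p -> not p) is T. ✓
u: p is T, not (Diamond p -> not p) is F. ✗
w: p is F, not (Diamond p -> not p) is F. ✗
z: p is T, not (Diamond p -> not p) is T. ✓
Satisfying worlds: {s, z}.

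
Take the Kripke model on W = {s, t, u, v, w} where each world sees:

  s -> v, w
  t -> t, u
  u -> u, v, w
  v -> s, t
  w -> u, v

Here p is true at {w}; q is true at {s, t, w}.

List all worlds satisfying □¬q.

{w}

s: successors {v, w}; ¬q there: v:T, w:F. ✗
t: successors {t, u}; ¬q there: t:F, u:T. ✗
u: successors {u, v, w}; ¬q there: u:T, v:T, w:F. ✗
v: successors {s, t}; ¬q there: s:F, t:F. ✗
w: successors {u, v}; ¬q there: u:T, v:T. ✓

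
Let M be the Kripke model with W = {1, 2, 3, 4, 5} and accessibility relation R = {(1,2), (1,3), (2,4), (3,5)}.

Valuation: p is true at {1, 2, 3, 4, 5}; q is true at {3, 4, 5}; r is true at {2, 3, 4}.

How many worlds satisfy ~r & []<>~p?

1: ~r is T, []<>~p is F. ✗
2: ~r is F, []<>~p is F. ✗
3: ~r is F, []<>~p is F. ✗
4: ~r is F, []<>~p is T. ✗
5: ~r is T, []<>~p is T. ✓
Satisfying worlds: {5}.

1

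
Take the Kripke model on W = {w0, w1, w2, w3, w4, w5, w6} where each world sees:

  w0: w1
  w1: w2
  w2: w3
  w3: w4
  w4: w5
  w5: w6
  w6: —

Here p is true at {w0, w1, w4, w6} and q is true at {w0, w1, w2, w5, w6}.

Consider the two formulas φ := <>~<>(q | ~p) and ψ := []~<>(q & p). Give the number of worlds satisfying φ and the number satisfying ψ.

For <>~<>(q | ~p):
w0: successors {w1}; ~<>(q | ~p) there: w1:F. ✗
w1: successors {w2}; ~<>(q | ~p) there: w2:F. ✗
w2: successors {w3}; ~<>(q | ~p) there: w3:T. ✓
w3: successors {w4}; ~<>(q | ~p) there: w4:F. ✗
w4: successors {w5}; ~<>(q | ~p) there: w5:F. ✗
w5: successors {w6}; ~<>(q | ~p) there: w6:T. ✓
w6: no successors, so <>~<>(q | ~p) fails. ✗
— 2 worlds.
For []~<>(q & p):
w0: successors {w1}; ~<>(q & p) there: w1:T. ✓
w1: successors {w2}; ~<>(q & p) there: w2:T. ✓
w2: successors {w3}; ~<>(q & p) there: w3:T. ✓
w3: successors {w4}; ~<>(q & p) there: w4:T. ✓
w4: successors {w5}; ~<>(q & p) there: w5:F. ✗
w5: successors {w6}; ~<>(q & p) there: w6:T. ✓
w6: no successors, so []~<>(q & p) holds vacuously. ✓
— 6 worlds.

2 and 6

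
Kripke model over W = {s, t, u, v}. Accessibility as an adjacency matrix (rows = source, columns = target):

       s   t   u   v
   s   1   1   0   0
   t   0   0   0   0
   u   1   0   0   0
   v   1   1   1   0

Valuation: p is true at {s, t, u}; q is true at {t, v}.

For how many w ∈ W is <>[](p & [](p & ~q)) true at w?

s: successors {s, t}; [](p & [](p & ~q)) there: s:F, t:T. ✓
t: no successors, so <>[](p & [](p & ~q)) fails. ✗
u: successors {s}; [](p & [](p & ~q)) there: s:F. ✗
v: successors {s, t, u}; [](p & [](p & ~q)) there: s:F, t:T, u:F. ✓
Satisfying worlds: {s, v}.

2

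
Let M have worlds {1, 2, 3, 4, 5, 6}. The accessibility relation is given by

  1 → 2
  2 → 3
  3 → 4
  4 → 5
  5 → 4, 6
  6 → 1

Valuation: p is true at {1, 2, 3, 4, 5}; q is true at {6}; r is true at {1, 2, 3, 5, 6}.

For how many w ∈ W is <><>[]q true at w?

0

1: successors {2}; <>[]q there: 2:F. ✗
2: successors {3}; <>[]q there: 3:F. ✗
3: successors {4}; <>[]q there: 4:F. ✗
4: successors {5}; <>[]q there: 5:F. ✗
5: successors {4, 6}; <>[]q there: 4:F, 6:F. ✗
6: successors {1}; <>[]q there: 1:F. ✗
Satisfying worlds: ∅.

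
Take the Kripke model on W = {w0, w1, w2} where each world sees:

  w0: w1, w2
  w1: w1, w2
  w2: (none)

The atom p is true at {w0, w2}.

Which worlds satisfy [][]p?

w0: successors {w1, w2}; []p there: w1:F, w2:T. ✗
w1: successors {w1, w2}; []p there: w1:F, w2:T. ✗
w2: no successors, so [][]p holds vacuously. ✓

{w2}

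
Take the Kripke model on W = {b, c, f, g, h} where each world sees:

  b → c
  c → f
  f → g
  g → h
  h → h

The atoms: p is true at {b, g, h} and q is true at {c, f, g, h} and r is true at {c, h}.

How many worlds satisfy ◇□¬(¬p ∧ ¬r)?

4

b: successors {c}; □¬(¬p ∧ ¬r) there: c:F. ✗
c: successors {f}; □¬(¬p ∧ ¬r) there: f:T. ✓
f: successors {g}; □¬(¬p ∧ ¬r) there: g:T. ✓
g: successors {h}; □¬(¬p ∧ ¬r) there: h:T. ✓
h: successors {h}; □¬(¬p ∧ ¬r) there: h:T. ✓
Satisfying worlds: {c, f, g, h}.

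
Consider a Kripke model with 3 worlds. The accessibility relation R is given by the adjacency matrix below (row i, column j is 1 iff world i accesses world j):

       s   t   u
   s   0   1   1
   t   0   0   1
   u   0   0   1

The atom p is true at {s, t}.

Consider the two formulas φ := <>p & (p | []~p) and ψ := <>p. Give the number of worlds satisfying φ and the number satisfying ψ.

For <>p & (p | []~p):
s: <>p is T, p | []~p is T. ✓
t: <>p is F, p | []~p is T. ✗
u: <>p is F, p | []~p is T. ✗
— 1 world.
For <>p:
s: successors {t, u}; p there: t:T, u:F. ✓
t: successors {u}; p there: u:F. ✗
u: successors {u}; p there: u:F. ✗
— 1 world.

1 and 1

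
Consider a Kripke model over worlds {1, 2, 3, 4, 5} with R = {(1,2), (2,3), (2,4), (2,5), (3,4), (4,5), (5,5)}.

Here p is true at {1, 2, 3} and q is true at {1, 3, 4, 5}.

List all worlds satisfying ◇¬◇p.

{2, 3, 4, 5}

1: successors {2}; ¬◇p there: 2:F. ✗
2: successors {3, 4, 5}; ¬◇p there: 3:T, 4:T, 5:T. ✓
3: successors {4}; ¬◇p there: 4:T. ✓
4: successors {5}; ¬◇p there: 5:T. ✓
5: successors {5}; ¬◇p there: 5:T. ✓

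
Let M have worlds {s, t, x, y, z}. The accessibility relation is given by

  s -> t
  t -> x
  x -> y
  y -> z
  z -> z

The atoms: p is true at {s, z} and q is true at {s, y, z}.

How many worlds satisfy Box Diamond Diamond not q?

s: successors {t}; Diamond Diamond not q there: t:F. ✗
t: successors {x}; Diamond Diamond not q there: x:F. ✗
x: successors {y}; Diamond Diamond not q there: y:F. ✗
y: successors {z}; Diamond Diamond not q there: z:F. ✗
z: successors {z}; Diamond Diamond not q there: z:F. ✗
Satisfying worlds: ∅.

0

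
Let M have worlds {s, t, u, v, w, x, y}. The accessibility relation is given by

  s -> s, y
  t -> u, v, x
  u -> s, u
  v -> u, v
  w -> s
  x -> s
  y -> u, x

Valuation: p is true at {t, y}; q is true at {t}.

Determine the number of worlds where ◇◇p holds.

4

s: successors {s, y}; ◇p there: s:T, y:F. ✓
t: successors {u, v, x}; ◇p there: u:F, v:F, x:F. ✗
u: successors {s, u}; ◇p there: s:T, u:F. ✓
v: successors {u, v}; ◇p there: u:F, v:F. ✗
w: successors {s}; ◇p there: s:T. ✓
x: successors {s}; ◇p there: s:T. ✓
y: successors {u, x}; ◇p there: u:F, x:F. ✗
Satisfying worlds: {s, u, w, x}.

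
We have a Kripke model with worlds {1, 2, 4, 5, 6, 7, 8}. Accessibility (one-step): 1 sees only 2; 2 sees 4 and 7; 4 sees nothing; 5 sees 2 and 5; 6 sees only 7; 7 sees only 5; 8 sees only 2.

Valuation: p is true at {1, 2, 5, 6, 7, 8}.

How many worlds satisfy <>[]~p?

1: successors {2}; []~p there: 2:F. ✗
2: successors {4, 7}; []~p there: 4:T, 7:F. ✓
4: no successors, so <>[]~p fails. ✗
5: successors {2, 5}; []~p there: 2:F, 5:F. ✗
6: successors {7}; []~p there: 7:F. ✗
7: successors {5}; []~p there: 5:F. ✗
8: successors {2}; []~p there: 2:F. ✗
Satisfying worlds: {2}.

1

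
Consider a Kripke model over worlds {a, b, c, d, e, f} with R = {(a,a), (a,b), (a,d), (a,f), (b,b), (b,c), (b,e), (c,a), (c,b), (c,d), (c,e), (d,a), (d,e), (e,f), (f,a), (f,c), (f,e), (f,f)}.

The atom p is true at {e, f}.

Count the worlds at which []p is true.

1

a: successors {a, b, d, f}; p there: a:F, b:F, d:F, f:T. ✗
b: successors {b, c, e}; p there: b:F, c:F, e:T. ✗
c: successors {a, b, d, e}; p there: a:F, b:F, d:F, e:T. ✗
d: successors {a, e}; p there: a:F, e:T. ✗
e: successors {f}; p there: f:T. ✓
f: successors {a, c, e, f}; p there: a:F, c:F, e:T, f:T. ✗
Satisfying worlds: {e}.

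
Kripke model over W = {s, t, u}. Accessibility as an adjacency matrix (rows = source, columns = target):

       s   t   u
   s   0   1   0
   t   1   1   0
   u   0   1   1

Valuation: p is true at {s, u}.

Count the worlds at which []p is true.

s: successors {t}; p there: t:F. ✗
t: successors {s, t}; p there: s:T, t:F. ✗
u: successors {t, u}; p there: t:F, u:T. ✗
Satisfying worlds: ∅.

0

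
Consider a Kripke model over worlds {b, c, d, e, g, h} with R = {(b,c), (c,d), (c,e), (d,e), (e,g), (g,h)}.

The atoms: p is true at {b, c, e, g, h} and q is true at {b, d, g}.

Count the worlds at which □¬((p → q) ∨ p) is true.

1

b: successors {c}; ¬((p → q) ∨ p) there: c:F. ✗
c: successors {d, e}; ¬((p → q) ∨ p) there: d:F, e:F. ✗
d: successors {e}; ¬((p → q) ∨ p) there: e:F. ✗
e: successors {g}; ¬((p → q) ∨ p) there: g:F. ✗
g: successors {h}; ¬((p → q) ∨ p) there: h:F. ✗
h: no successors, so □¬((p → q) ∨ p) holds vacuously. ✓
Satisfying worlds: {h}.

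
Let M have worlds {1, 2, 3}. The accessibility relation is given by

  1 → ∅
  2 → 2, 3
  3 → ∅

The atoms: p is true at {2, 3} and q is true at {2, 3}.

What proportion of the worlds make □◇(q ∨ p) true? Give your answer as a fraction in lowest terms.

1: no successors, so □◇(q ∨ p) holds vacuously. ✓
2: successors {2, 3}; ◇(q ∨ p) there: 2:T, 3:F. ✗
3: no successors, so □◇(q ∨ p) holds vacuously. ✓
That's 2 of 3 worlds, so 2/3.

2/3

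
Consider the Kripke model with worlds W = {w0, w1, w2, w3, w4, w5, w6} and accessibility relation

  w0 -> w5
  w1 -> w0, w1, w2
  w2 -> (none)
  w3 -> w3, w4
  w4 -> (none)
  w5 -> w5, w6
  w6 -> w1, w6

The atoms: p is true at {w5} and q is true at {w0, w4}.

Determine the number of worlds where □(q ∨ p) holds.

3

w0: successors {w5}; q ∨ p there: w5:T. ✓
w1: successors {w0, w1, w2}; q ∨ p there: w0:T, w1:F, w2:F. ✗
w2: no successors, so □(q ∨ p) holds vacuously. ✓
w3: successors {w3, w4}; q ∨ p there: w3:F, w4:T. ✗
w4: no successors, so □(q ∨ p) holds vacuously. ✓
w5: successors {w5, w6}; q ∨ p there: w5:T, w6:F. ✗
w6: successors {w1, w6}; q ∨ p there: w1:F, w6:F. ✗
Satisfying worlds: {w0, w2, w4}.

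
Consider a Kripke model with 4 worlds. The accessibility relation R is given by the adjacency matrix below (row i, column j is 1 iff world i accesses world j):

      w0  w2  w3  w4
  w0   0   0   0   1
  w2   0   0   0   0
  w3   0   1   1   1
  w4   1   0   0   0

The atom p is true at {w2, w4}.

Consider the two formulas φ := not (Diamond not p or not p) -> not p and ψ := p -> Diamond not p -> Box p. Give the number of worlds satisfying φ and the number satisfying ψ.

For not (Diamond not p or not p) -> not p:
w0: not (Diamond not p or not p) is F, not p is T. ✓
w2: not (Diamond not p or not p) is T, not p is F. ✗
w3: not (Diamond not p or not p) is F, not p is T. ✓
w4: not (Diamond not p or not p) is F, not p is F. ✓
— 3 worlds.
For p -> Diamond not p -> Box p:
w0: p is F, Diamond not p -> Box p is T. ✓
w2: p is T, Diamond not p -> Box p is T. ✓
w3: p is F, Diamond not p -> Box p is F. ✓
w4: p is T, Diamond not p -> Box p is F. ✗
— 3 worlds.

3 and 3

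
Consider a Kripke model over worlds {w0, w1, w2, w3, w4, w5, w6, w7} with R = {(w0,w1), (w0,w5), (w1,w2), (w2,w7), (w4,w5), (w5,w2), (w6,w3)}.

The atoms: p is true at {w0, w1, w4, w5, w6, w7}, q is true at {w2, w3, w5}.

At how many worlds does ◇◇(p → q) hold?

w0: successors {w1, w5}; ◇(p → q) there: w1:T, w5:T. ✓
w1: successors {w2}; ◇(p → q) there: w2:F. ✗
w2: successors {w7}; ◇(p → q) there: w7:F. ✗
w3: no successors, so ◇◇(p → q) fails. ✗
w4: successors {w5}; ◇(p → q) there: w5:T. ✓
w5: successors {w2}; ◇(p → q) there: w2:F. ✗
w6: successors {w3}; ◇(p → q) there: w3:F. ✗
w7: no successors, so ◇◇(p → q) fails. ✗
Satisfying worlds: {w0, w4}.

2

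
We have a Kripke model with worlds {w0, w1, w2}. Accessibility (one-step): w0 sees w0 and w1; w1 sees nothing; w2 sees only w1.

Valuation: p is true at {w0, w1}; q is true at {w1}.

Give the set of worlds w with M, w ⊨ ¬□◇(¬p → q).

{w0, w2}

w0: □◇(¬p → q) is F. ✓
w1: □◇(¬p → q) is T. ✗
w2: □◇(¬p → q) is F. ✓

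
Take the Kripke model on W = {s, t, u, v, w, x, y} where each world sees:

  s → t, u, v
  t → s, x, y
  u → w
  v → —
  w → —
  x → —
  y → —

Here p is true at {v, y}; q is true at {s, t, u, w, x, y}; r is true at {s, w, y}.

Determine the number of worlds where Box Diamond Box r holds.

s: successors {t, u, v}; Diamond Box r there: t:T, u:T, v:F. ✗
t: successors {s, x, y}; Diamond Box r there: s:T, x:F, y:F. ✗
u: successors {w}; Diamond Box r there: w:F. ✗
v: no successors, so Box Diamond Box r holds vacuously. ✓
w: no successors, so Box Diamond Box r holds vacuously. ✓
x: no successors, so Box Diamond Box r holds vacuously. ✓
y: no successors, so Box Diamond Box r holds vacuously. ✓
Satisfying worlds: {v, w, x, y}.

4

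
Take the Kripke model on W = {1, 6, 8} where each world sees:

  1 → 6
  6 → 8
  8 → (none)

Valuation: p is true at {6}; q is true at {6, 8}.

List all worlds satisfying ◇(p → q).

1: successors {6}; p → q there: 6:T. ✓
6: successors {8}; p → q there: 8:T. ✓
8: no successors, so ◇(p → q) fails. ✗

{1, 6}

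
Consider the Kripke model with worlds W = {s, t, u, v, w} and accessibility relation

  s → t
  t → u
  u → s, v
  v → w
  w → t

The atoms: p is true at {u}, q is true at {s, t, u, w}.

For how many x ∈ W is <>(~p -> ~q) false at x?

3

s: successors {t}; ~p -> ~q there: t:F. ✗
t: successors {u}; ~p -> ~q there: u:T. ✓
u: successors {s, v}; ~p -> ~q there: s:F, v:T. ✓
v: successors {w}; ~p -> ~q there: w:F. ✗
w: successors {t}; ~p -> ~q there: t:F. ✗
Satisfying worlds: {t, u}.
So <>(~p -> ~q) fails at the other 3 worlds.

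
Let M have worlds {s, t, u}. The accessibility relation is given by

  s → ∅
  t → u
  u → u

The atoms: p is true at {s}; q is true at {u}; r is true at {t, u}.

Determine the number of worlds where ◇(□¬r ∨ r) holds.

s: no successors, so ◇(□¬r ∨ r) fails. ✗
t: successors {u}; □¬r ∨ r there: u:T. ✓
u: successors {u}; □¬r ∨ r there: u:T. ✓
Satisfying worlds: {t, u}.

2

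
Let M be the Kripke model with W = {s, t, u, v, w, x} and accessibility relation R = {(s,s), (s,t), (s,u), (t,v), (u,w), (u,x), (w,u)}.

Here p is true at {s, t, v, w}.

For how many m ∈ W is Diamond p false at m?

s: successors {s, t, u}; p there: s:T, t:T, u:F. ✓
t: successors {v}; p there: v:T. ✓
u: successors {w, x}; p there: w:T, x:F. ✓
v: no successors, so Diamond p fails. ✗
w: successors {u}; p there: u:F. ✗
x: no successors, so Diamond p fails. ✗
Satisfying worlds: {s, t, u}.
So Diamond p fails at the other 3 worlds.

3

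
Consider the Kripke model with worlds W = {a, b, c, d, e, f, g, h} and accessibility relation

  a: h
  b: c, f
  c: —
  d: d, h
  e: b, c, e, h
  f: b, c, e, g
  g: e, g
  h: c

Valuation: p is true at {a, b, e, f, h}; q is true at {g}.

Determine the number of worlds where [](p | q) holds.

3

a: successors {h}; p | q there: h:T. ✓
b: successors {c, f}; p | q there: c:F, f:T. ✗
c: no successors, so [](p | q) holds vacuously. ✓
d: successors {d, h}; p | q there: d:F, h:T. ✗
e: successors {b, c, e, h}; p | q there: b:T, c:F, e:T, h:T. ✗
f: successors {b, c, e, g}; p | q there: b:T, c:F, e:T, g:T. ✗
g: successors {e, g}; p | q there: e:T, g:T. ✓
h: successors {c}; p | q there: c:F. ✗
Satisfying worlds: {a, c, g}.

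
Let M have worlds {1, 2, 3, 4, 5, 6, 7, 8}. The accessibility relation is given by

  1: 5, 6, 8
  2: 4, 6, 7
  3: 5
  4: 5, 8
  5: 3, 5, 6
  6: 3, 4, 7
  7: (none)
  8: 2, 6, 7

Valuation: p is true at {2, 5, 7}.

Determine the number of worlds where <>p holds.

7

1: successors {5, 6, 8}; p there: 5:T, 6:F, 8:F. ✓
2: successors {4, 6, 7}; p there: 4:F, 6:F, 7:T. ✓
3: successors {5}; p there: 5:T. ✓
4: successors {5, 8}; p there: 5:T, 8:F. ✓
5: successors {3, 5, 6}; p there: 3:F, 5:T, 6:F. ✓
6: successors {3, 4, 7}; p there: 3:F, 4:F, 7:T. ✓
7: no successors, so <>p fails. ✗
8: successors {2, 6, 7}; p there: 2:T, 6:F, 7:T. ✓
Satisfying worlds: {1, 2, 3, 4, 5, 6, 8}.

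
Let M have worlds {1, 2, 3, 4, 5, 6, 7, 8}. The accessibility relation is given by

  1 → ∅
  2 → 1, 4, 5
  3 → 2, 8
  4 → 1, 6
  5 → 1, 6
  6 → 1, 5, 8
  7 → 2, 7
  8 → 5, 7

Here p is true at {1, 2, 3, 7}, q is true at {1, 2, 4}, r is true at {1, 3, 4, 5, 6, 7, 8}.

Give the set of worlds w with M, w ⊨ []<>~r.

{1}

1: no successors, so []<>~r holds vacuously. ✓
2: successors {1, 4, 5}; <>~r there: 1:F, 4:F, 5:F. ✗
3: successors {2, 8}; <>~r there: 2:F, 8:F. ✗
4: successors {1, 6}; <>~r there: 1:F, 6:F. ✗
5: successors {1, 6}; <>~r there: 1:F, 6:F. ✗
6: successors {1, 5, 8}; <>~r there: 1:F, 5:F, 8:F. ✗
7: successors {2, 7}; <>~r there: 2:F, 7:T. ✗
8: successors {5, 7}; <>~r there: 5:F, 7:T. ✗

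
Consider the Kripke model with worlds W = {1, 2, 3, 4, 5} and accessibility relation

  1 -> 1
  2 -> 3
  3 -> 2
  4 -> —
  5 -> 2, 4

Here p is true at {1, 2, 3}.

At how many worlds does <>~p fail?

1: successors {1}; ~p there: 1:F. ✗
2: successors {3}; ~p there: 3:F. ✗
3: successors {2}; ~p there: 2:F. ✗
4: no successors, so <>~p fails. ✗
5: successors {2, 4}; ~p there: 2:F, 4:T. ✓
Satisfying worlds: {5}.
So <>~p fails at the other 4 worlds.

4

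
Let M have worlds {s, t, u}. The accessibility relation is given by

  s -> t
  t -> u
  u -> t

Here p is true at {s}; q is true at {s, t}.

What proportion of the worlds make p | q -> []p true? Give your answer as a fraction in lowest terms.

s: p | q is T, []p is F. ✗
t: p | q is T, []p is F. ✗
u: p | q is F, []p is F. ✓
That's 1 of 3 worlds, so 1/3.

1/3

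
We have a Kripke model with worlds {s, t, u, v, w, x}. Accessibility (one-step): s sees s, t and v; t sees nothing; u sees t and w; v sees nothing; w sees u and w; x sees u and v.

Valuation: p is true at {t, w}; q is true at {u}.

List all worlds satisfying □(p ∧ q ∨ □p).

{t, v, x}

s: successors {s, t, v}; p ∧ q ∨ □p there: s:F, t:T, v:T. ✗
t: no successors, so □(p ∧ q ∨ □p) holds vacuously. ✓
u: successors {t, w}; p ∧ q ∨ □p there: t:T, w:F. ✗
v: no successors, so □(p ∧ q ∨ □p) holds vacuously. ✓
w: successors {u, w}; p ∧ q ∨ □p there: u:T, w:F. ✗
x: successors {u, v}; p ∧ q ∨ □p there: u:T, v:T. ✓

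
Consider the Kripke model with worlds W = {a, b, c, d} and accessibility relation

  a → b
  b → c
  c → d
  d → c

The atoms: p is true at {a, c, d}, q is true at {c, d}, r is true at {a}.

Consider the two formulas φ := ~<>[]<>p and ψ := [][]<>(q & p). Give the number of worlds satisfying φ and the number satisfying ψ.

0 and 4

For ~<>[]<>p:
a: <>[]<>p is T. ✗
b: <>[]<>p is T. ✗
c: <>[]<>p is T. ✗
d: <>[]<>p is T. ✗
— 0 worlds.
For [][]<>(q & p):
a: successors {b}; []<>(q & p) there: b:T. ✓
b: successors {c}; []<>(q & p) there: c:T. ✓
c: successors {d}; []<>(q & p) there: d:T. ✓
d: successors {c}; []<>(q & p) there: c:T. ✓
— 4 worlds.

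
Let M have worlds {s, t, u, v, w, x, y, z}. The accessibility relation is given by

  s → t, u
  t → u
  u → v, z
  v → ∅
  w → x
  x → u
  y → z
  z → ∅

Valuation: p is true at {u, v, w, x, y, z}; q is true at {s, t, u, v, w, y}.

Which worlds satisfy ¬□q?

s: □q is T. ✗
t: □q is T. ✗
u: □q is F. ✓
v: □q is T. ✗
w: □q is F. ✓
x: □q is T. ✗
y: □q is F. ✓
z: □q is T. ✗

{u, w, y}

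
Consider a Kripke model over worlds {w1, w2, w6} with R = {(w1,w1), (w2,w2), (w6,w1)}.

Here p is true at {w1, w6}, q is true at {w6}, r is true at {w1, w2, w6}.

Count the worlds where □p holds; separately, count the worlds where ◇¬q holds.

2 and 3

For □p:
w1: successors {w1}; p there: w1:T. ✓
w2: successors {w2}; p there: w2:F. ✗
w6: successors {w1}; p there: w1:T. ✓
— 2 worlds.
For ◇¬q:
w1: successors {w1}; ¬q there: w1:T. ✓
w2: successors {w2}; ¬q there: w2:T. ✓
w6: successors {w1}; ¬q there: w1:T. ✓
— 3 worlds.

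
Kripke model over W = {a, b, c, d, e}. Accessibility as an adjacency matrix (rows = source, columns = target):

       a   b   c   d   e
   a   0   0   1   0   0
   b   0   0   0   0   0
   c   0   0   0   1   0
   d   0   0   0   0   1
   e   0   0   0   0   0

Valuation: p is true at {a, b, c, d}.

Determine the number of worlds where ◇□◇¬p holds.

2

a: successors {c}; □◇¬p there: c:T. ✓
b: no successors, so ◇□◇¬p fails. ✗
c: successors {d}; □◇¬p there: d:F. ✗
d: successors {e}; □◇¬p there: e:T. ✓
e: no successors, so ◇□◇¬p fails. ✗
Satisfying worlds: {a, d}.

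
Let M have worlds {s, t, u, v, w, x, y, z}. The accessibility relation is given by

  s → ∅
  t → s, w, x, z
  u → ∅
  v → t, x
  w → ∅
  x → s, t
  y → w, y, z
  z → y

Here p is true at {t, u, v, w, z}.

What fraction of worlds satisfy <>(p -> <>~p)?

5/8

s: no successors, so <>(p -> <>~p) fails. ✗
t: successors {s, w, x, z}; p -> <>~p there: s:T, w:F, x:T, z:T. ✓
u: no successors, so <>(p -> <>~p) fails. ✗
v: successors {t, x}; p -> <>~p there: t:T, x:T. ✓
w: no successors, so <>(p -> <>~p) fails. ✗
x: successors {s, t}; p -> <>~p there: s:T, t:T. ✓
y: successors {w, y, z}; p -> <>~p there: w:F, y:T, z:T. ✓
z: successors {y}; p -> <>~p there: y:T. ✓
That's 5 of 8 worlds, so 5/8.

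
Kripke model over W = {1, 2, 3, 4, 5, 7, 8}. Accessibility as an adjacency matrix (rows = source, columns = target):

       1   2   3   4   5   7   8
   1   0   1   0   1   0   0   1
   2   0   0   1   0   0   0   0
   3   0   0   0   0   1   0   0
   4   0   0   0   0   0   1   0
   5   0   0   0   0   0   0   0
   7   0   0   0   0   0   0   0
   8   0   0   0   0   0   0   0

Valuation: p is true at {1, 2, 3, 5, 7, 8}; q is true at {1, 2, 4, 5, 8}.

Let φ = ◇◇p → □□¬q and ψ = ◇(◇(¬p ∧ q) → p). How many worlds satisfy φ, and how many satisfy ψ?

6 and 4

For ◇◇p → □□¬q:
1: ◇◇p is T, □□¬q is T. ✓
2: ◇◇p is T, □□¬q is F. ✗
3: ◇◇p is F, □□¬q is T. ✓
4: ◇◇p is F, □□¬q is T. ✓
5: ◇◇p is F, □□¬q is T. ✓
7: ◇◇p is F, □□¬q is T. ✓
8: ◇◇p is F, □□¬q is T. ✓
— 6 worlds.
For ◇(◇(¬p ∧ q) → p):
1: successors {2, 4, 8}; ◇(¬p ∧ q) → p there: 2:T, 4:T, 8:T. ✓
2: successors {3}; ◇(¬p ∧ q) → p there: 3:T. ✓
3: successors {5}; ◇(¬p ∧ q) → p there: 5:T. ✓
4: successors {7}; ◇(¬p ∧ q) → p there: 7:T. ✓
5: no successors, so ◇(◇(¬p ∧ q) → p) fails. ✗
7: no successors, so ◇(◇(¬p ∧ q) → p) fails. ✗
8: no successors, so ◇(◇(¬p ∧ q) → p) fails. ✗
— 4 worlds.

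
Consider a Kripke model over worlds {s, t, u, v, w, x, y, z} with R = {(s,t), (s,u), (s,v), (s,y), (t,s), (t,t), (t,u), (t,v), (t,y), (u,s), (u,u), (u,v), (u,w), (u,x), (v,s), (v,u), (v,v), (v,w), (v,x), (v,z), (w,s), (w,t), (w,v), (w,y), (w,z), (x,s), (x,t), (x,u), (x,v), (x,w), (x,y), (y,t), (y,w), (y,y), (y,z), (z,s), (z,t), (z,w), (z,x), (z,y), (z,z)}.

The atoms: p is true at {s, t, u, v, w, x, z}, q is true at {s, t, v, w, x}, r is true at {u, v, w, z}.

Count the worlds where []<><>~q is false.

s: successors {t, u, v, y}; <><>~q there: t:T, u:T, v:T, y:T. ✓
t: successors {s, t, u, v, y}; <><>~q there: s:T, t:T, u:T, v:T, y:T. ✓
u: successors {s, u, v, w, x}; <><>~q there: s:T, u:T, v:T, w:T, x:T. ✓
v: successors {s, u, v, w, x, z}; <><>~q there: s:T, u:T, v:T, w:T, x:T, z:T. ✓
w: successors {s, t, v, y, z}; <><>~q there: s:T, t:T, v:T, y:T, z:T. ✓
x: successors {s, t, u, v, w, y}; <><>~q there: s:T, t:T, u:T, v:T, w:T, y:T. ✓
y: successors {t, w, y, z}; <><>~q there: t:T, w:T, y:T, z:T. ✓
z: successors {s, t, w, x, y, z}; <><>~q there: s:T, t:T, w:T, x:T, y:T, z:T. ✓
Satisfying worlds: {s, t, u, v, w, x, y, z}.
So []<><>~q fails at the other 0 worlds.

0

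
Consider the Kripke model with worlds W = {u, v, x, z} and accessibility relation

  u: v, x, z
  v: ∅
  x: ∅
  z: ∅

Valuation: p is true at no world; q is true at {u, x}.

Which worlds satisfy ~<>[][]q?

{v, x, z}

u: <>[][]q is T. ✗
v: <>[][]q is F. ✓
x: <>[][]q is F. ✓
z: <>[][]q is F. ✓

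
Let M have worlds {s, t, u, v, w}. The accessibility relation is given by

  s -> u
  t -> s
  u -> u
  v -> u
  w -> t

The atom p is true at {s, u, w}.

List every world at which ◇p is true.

{s, t, u, v}

s: successors {u}; p there: u:T. ✓
t: successors {s}; p there: s:T. ✓
u: successors {u}; p there: u:T. ✓
v: successors {u}; p there: u:T. ✓
w: successors {t}; p there: t:F. ✗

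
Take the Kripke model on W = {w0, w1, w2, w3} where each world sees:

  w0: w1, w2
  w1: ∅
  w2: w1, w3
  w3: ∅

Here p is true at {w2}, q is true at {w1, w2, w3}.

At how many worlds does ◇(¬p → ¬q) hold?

1

w0: successors {w1, w2}; ¬p → ¬q there: w1:F, w2:T. ✓
w1: no successors, so ◇(¬p → ¬q) fails. ✗
w2: successors {w1, w3}; ¬p → ¬q there: w1:F, w3:F. ✗
w3: no successors, so ◇(¬p → ¬q) fails. ✗
Satisfying worlds: {w0}.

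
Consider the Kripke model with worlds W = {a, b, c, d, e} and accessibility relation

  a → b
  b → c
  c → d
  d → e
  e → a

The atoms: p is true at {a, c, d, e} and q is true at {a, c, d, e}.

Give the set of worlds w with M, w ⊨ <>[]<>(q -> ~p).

a: successors {b}; []<>(q -> ~p) there: b:F. ✗
b: successors {c}; []<>(q -> ~p) there: c:F. ✗
c: successors {d}; []<>(q -> ~p) there: d:F. ✗
d: successors {e}; []<>(q -> ~p) there: e:T. ✓
e: successors {a}; []<>(q -> ~p) there: a:F. ✗

{d}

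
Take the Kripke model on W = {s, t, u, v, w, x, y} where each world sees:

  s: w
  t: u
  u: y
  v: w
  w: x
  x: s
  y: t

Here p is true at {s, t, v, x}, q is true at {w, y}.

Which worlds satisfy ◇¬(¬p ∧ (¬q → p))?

{t, w, x, y}

s: successors {w}; ¬(¬p ∧ (¬q → p)) there: w:F. ✗
t: successors {u}; ¬(¬p ∧ (¬q → p)) there: u:T. ✓
u: successors {y}; ¬(¬p ∧ (¬q → p)) there: y:F. ✗
v: successors {w}; ¬(¬p ∧ (¬q → p)) there: w:F. ✗
w: successors {x}; ¬(¬p ∧ (¬q → p)) there: x:T. ✓
x: successors {s}; ¬(¬p ∧ (¬q → p)) there: s:T. ✓
y: successors {t}; ¬(¬p ∧ (¬q → p)) there: t:T. ✓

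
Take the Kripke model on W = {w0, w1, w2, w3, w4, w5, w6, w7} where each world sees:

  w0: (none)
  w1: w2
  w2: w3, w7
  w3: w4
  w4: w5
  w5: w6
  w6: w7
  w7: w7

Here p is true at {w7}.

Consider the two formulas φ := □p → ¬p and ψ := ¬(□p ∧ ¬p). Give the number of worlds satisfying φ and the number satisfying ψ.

7 and 6

For □p → ¬p:
w0: □p is T, ¬p is T. ✓
w1: □p is F, ¬p is T. ✓
w2: □p is F, ¬p is T. ✓
w3: □p is F, ¬p is T. ✓
w4: □p is F, ¬p is T. ✓
w5: □p is F, ¬p is T. ✓
w6: □p is T, ¬p is T. ✓
w7: □p is T, ¬p is F. ✗
— 7 worlds.
For ¬(□p ∧ ¬p):
w0: □p ∧ ¬p is T. ✗
w1: □p ∧ ¬p is F. ✓
w2: □p ∧ ¬p is F. ✓
w3: □p ∧ ¬p is F. ✓
w4: □p ∧ ¬p is F. ✓
w5: □p ∧ ¬p is F. ✓
w6: □p ∧ ¬p is T. ✗
w7: □p ∧ ¬p is F. ✓
— 6 worlds.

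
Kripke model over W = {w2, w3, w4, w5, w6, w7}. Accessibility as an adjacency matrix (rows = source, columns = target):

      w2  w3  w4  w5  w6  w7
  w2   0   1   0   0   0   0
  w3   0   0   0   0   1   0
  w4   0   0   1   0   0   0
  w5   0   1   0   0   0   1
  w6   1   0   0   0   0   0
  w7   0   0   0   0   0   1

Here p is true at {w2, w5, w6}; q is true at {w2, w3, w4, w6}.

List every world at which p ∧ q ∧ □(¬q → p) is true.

{w2, w6}

w2: p ∧ q is T, □(¬q → p) is T. ✓
w3: p ∧ q is F, □(¬q → p) is T. ✗
w4: p ∧ q is F, □(¬q → p) is T. ✗
w5: p ∧ q is F, □(¬q → p) is F. ✗
w6: p ∧ q is T, □(¬q → p) is T. ✓
w7: p ∧ q is F, □(¬q → p) is F. ✗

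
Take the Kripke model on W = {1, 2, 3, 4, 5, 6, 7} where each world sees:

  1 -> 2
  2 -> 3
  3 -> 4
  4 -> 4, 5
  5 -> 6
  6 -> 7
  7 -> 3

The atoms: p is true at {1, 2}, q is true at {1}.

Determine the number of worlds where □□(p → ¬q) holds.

7

1: successors {2}; □(p → ¬q) there: 2:T. ✓
2: successors {3}; □(p → ¬q) there: 3:T. ✓
3: successors {4}; □(p → ¬q) there: 4:T. ✓
4: successors {4, 5}; □(p → ¬q) there: 4:T, 5:T. ✓
5: successors {6}; □(p → ¬q) there: 6:T. ✓
6: successors {7}; □(p → ¬q) there: 7:T. ✓
7: successors {3}; □(p → ¬q) there: 3:T. ✓
Satisfying worlds: {1, 2, 3, 4, 5, 6, 7}.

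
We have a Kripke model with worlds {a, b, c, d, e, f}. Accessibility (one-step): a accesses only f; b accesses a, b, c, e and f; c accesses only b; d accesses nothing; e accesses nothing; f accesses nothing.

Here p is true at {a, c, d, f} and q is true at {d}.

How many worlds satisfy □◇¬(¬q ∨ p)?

a: successors {f}; ◇¬(¬q ∨ p) there: f:F. ✗
b: successors {a, b, c, e, f}; ◇¬(¬q ∨ p) there: a:F, b:F, c:F, e:F, f:F. ✗
c: successors {b}; ◇¬(¬q ∨ p) there: b:F. ✗
d: no successors, so □◇¬(¬q ∨ p) holds vacuously. ✓
e: no successors, so □◇¬(¬q ∨ p) holds vacuously. ✓
f: no successors, so □◇¬(¬q ∨ p) holds vacuously. ✓
Satisfying worlds: {d, e, f}.

3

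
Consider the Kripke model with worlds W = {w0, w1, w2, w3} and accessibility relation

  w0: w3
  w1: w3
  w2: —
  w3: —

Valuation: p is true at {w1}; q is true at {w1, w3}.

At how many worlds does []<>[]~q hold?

2

w0: successors {w3}; <>[]~q there: w3:F. ✗
w1: successors {w3}; <>[]~q there: w3:F. ✗
w2: no successors, so []<>[]~q holds vacuously. ✓
w3: no successors, so []<>[]~q holds vacuously. ✓
Satisfying worlds: {w2, w3}.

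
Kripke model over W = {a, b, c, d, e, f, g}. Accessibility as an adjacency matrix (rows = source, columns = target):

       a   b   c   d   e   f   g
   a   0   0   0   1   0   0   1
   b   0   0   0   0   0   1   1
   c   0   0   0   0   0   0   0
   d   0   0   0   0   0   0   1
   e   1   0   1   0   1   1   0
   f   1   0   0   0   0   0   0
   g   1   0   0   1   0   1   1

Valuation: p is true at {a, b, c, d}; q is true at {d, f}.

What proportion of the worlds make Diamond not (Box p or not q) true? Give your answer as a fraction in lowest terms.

2/7

a: successors {d, g}; not (Box p or not q) there: d:T, g:F. ✓
b: successors {f, g}; not (Box p or not q) there: f:F, g:F. ✗
c: no successors, so Diamond not (Box p or not q) fails. ✗
d: successors {g}; not (Box p or not q) there: g:F. ✗
e: successors {a, c, e, f}; not (Box p or not q) there: a:F, c:F, e:F, f:F. ✗
f: successors {a}; not (Box p or not q) there: a:F. ✗
g: successors {a, d, f, g}; not (Box p or not q) there: a:F, d:T, f:F, g:F. ✓
That's 2 of 7 worlds, so 2/7.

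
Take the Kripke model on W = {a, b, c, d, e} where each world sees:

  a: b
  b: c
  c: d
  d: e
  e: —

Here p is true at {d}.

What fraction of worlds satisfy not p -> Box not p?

a: not p is T, Box not p is T. ✓
b: not p is T, Box not p is T. ✓
c: not p is T, Box not p is F. ✗
d: not p is F, Box not p is T. ✓
e: not p is T, Box not p is T. ✓
That's 4 of 5 worlds, so 4/5.

4/5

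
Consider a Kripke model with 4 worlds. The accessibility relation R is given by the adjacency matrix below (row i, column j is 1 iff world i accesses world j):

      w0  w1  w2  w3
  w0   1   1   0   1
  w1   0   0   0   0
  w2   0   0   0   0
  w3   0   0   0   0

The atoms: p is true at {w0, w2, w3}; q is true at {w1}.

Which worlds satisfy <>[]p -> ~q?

{w0, w1, w2, w3}

w0: <>[]p is T, ~q is T. ✓
w1: <>[]p is F, ~q is F. ✓
w2: <>[]p is F, ~q is T. ✓
w3: <>[]p is F, ~q is T. ✓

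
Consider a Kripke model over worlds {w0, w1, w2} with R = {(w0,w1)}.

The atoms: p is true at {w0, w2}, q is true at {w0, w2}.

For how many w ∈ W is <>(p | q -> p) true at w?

w0: successors {w1}; p | q -> p there: w1:T. ✓
w1: no successors, so <>(p | q -> p) fails. ✗
w2: no successors, so <>(p | q -> p) fails. ✗
Satisfying worlds: {w0}.

1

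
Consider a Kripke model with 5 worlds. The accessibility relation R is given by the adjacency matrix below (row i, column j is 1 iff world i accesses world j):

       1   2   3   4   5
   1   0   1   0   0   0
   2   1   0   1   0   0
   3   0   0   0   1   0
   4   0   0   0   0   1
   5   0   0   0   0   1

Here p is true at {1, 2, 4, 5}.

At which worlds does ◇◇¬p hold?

1: successors {2}; ◇¬p there: 2:T. ✓
2: successors {1, 3}; ◇¬p there: 1:F, 3:F. ✗
3: successors {4}; ◇¬p there: 4:F. ✗
4: successors {5}; ◇¬p there: 5:F. ✗
5: successors {5}; ◇¬p there: 5:F. ✗

{1}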